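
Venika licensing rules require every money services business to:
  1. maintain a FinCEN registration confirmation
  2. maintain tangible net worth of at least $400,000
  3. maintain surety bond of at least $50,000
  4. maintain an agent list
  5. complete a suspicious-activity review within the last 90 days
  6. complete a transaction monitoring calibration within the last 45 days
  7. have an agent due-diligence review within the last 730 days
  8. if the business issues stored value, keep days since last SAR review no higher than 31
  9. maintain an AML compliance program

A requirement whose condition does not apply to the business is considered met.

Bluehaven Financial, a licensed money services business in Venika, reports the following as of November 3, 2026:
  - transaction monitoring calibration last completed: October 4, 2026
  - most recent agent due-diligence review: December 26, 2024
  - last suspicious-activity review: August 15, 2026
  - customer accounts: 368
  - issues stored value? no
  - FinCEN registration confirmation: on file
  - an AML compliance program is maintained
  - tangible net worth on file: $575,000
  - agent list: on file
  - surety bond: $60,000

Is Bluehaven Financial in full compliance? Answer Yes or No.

Yes

1. FinCEN registration confirmation present → met
2. tangible net worth $575,000 ≥ $400,000 → met
3. surety bond $60,000 ≥ $50,000 → met
4. agent list present → met
5. suspicious-activity review 80 days ago vs limit 90 → met
6. transaction monitoring calibration 30 days ago vs limit 45 → met
7. agent due-diligence review 677 days ago vs limit 730 → met
8. condition 'issues stored value' does not hold → requirement n/a → met
9. AML compliance program present → met
All met.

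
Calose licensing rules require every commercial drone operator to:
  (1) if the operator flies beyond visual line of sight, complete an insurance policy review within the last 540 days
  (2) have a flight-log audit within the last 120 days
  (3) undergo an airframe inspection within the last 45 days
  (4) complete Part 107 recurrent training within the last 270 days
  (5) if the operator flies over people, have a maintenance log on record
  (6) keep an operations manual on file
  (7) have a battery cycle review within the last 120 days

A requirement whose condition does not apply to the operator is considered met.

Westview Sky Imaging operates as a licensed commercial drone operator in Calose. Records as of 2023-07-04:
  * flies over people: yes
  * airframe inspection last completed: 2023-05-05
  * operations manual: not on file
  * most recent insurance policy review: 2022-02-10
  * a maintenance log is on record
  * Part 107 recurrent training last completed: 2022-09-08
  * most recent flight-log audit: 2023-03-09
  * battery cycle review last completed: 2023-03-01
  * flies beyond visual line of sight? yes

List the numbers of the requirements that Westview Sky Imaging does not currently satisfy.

3, 4, 6, 7

1. condition 'flies beyond visual line of sight' holds; insurance policy review 509 days ago vs limit 540 → met
2. flight-log audit 117 days ago vs limit 120 → met
3. airframe inspection 60 days ago vs limit 45 → not met
4. Part 107 recurrent training 299 days ago vs limit 270 → not met
5. condition 'flies over people' holds; maintenance log present → met
6. operations manual absent → not met
7. battery cycle review 125 days ago vs limit 120 → not met
Not met: 3, 4, 6, 7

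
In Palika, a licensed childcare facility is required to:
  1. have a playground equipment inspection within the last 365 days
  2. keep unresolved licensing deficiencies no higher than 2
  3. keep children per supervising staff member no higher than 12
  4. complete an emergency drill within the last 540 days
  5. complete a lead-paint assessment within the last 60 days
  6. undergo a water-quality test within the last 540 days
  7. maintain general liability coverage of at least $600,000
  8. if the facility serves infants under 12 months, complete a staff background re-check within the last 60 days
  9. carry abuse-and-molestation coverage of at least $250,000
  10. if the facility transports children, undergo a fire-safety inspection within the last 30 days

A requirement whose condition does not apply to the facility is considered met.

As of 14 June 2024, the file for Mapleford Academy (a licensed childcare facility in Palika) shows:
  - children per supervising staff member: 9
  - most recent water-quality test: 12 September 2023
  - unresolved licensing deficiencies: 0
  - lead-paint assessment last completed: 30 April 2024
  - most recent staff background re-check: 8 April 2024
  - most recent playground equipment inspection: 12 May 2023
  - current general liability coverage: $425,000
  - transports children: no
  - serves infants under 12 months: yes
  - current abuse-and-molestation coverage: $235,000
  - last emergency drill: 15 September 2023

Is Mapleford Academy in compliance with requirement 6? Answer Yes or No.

Yes

6. water-quality test 276 days ago vs limit 540 → met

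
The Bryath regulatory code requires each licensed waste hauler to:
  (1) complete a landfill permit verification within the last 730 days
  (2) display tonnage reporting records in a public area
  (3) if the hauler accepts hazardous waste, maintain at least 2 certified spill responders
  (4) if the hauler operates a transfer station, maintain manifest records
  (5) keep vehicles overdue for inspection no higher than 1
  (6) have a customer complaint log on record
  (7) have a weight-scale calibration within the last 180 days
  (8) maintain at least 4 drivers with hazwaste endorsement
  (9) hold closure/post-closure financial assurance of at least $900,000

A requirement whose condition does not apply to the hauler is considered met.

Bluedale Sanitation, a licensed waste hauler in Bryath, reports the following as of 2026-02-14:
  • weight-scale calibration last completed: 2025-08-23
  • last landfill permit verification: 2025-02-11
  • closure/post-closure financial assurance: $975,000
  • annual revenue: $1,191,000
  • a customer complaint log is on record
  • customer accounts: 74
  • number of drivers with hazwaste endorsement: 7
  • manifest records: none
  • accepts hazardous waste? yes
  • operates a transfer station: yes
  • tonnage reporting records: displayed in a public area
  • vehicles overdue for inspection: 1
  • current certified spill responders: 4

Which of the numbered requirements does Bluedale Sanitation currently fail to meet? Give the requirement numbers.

1. landfill permit verification 368 days ago vs limit 730 → met
2. tonnage reporting records present → met
3. condition 'accepts hazardous waste' holds; certified spill responders 4 ≥ 2 → met
4. condition 'operates a transfer station' holds; manifest records absent → not met
5. vehicles overdue for inspection 1 ≤ 1 → met
6. customer complaint log present → met
7. weight-scale calibration 175 days ago vs limit 180 → met
8. drivers with hazwaste endorsement 7 ≥ 4 → met
9. closure/post-closure financial assurance $975,000 ≥ $900,000 → met
Not met: 4

4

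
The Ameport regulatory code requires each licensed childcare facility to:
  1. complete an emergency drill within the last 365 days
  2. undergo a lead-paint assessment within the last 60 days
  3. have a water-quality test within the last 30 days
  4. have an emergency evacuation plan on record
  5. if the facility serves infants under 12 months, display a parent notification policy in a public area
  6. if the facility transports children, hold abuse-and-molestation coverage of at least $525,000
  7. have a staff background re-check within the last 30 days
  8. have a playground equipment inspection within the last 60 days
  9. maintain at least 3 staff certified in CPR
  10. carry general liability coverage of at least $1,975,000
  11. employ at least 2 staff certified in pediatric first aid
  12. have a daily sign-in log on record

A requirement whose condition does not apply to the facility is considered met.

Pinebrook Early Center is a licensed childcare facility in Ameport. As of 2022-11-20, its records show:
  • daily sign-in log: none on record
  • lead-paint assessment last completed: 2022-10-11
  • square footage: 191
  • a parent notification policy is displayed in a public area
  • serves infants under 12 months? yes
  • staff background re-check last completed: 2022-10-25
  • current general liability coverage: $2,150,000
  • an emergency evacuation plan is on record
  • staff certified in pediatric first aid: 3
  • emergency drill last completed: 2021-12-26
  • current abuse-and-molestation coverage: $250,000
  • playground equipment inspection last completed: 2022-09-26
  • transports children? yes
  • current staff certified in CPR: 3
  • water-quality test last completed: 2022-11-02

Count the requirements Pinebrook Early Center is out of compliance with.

2

1. emergency drill 329 days ago vs limit 365 → met
2. lead-paint assessment 40 days ago vs limit 60 → met
3. water-quality test 18 days ago vs limit 30 → met
4. emergency evacuation plan present → met
5. condition 'serves infants under 12 months' holds; parent notification policy present → met
6. condition 'transports children' holds; abuse-and-molestation coverage $250,000 < $525,000 → not met
7. staff background re-check 26 days ago vs limit 30 → met
8. playground equipment inspection 55 days ago vs limit 60 → met
9. staff certified in CPR 3 ≥ 3 → met
10. general liability coverage $2,150,000 ≥ $1,975,000 → met
11. staff certified in pediatric first aid 3 ≥ 2 → met
12. daily sign-in log absent → not met
Not met: 2 of 12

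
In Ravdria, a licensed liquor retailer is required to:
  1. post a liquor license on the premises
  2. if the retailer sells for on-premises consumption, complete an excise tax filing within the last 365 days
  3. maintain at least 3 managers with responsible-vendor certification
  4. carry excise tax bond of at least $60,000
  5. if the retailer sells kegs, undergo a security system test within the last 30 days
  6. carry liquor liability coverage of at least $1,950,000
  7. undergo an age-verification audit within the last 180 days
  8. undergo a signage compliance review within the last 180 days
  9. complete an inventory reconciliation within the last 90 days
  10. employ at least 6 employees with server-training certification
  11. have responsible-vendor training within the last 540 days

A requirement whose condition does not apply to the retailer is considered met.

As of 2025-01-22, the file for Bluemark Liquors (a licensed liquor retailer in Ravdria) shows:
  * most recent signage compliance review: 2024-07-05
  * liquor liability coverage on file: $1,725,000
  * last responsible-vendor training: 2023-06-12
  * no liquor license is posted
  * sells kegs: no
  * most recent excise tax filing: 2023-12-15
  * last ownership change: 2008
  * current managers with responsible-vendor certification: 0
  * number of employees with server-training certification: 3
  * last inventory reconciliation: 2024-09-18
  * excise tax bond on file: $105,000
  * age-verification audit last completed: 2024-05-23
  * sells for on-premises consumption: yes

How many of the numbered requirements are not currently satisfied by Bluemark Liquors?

9

1. liquor license absent → not met
2. condition 'sells for on-premises consumption' holds; excise tax filing 404 days ago vs limit 365 → not met
3. managers with responsible-vendor certification 0 < 3 → not met
4. excise tax bond $105,000 ≥ $60,000 → met
5. condition 'sells kegs' does not hold → requirement n/a → met
6. liquor liability coverage $1,725,000 < $1,950,000 → not met
7. age-verification audit 244 days ago vs limit 180 → not met
8. signage compliance review 201 days ago vs limit 180 → not met
9. inventory reconciliation 126 days ago vs limit 90 → not met
10. employees with server-training certification 3 < 6 → not met
11. responsible-vendor training 590 days ago vs limit 540 → not met
Not met: 9 of 11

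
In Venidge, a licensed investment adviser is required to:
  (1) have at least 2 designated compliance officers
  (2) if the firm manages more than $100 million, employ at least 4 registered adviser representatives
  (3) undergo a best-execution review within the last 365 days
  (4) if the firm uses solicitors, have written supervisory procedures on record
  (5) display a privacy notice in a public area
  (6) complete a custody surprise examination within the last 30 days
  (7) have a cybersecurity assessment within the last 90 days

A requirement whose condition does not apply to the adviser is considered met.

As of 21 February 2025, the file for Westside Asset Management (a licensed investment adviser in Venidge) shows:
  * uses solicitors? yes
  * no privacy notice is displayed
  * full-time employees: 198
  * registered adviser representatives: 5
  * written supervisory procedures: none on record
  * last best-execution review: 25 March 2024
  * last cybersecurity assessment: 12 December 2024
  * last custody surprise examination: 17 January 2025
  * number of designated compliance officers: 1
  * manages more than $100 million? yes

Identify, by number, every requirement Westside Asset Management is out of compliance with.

1, 4, 5, 6

1. designated compliance officers 1 < 2 → not met
2. condition 'manages more than $100 million' holds; registered adviser representatives 5 ≥ 4 → met
3. best-execution review 333 days ago vs limit 365 → met
4. condition 'uses solicitors' holds; written supervisory procedures absent → not met
5. privacy notice absent → not met
6. custody surprise examination 35 days ago vs limit 30 → not met
7. cybersecurity assessment 71 days ago vs limit 90 → met
Not met: 1, 4, 5, 6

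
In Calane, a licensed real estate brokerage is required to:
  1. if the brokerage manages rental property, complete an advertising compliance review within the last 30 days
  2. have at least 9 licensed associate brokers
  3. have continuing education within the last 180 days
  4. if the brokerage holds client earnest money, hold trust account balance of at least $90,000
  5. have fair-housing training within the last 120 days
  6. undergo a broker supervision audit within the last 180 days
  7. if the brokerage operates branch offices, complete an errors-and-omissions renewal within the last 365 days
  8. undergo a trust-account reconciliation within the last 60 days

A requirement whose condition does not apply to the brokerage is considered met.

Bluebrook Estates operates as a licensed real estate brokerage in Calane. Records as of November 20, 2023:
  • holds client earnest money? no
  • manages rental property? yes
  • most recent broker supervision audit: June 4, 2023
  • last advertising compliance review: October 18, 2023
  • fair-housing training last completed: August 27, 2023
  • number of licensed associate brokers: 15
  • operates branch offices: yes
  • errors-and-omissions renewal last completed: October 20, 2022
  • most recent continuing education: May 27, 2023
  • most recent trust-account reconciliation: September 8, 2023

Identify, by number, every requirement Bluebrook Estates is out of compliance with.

1, 7, 8

1. condition 'manages rental property' holds; advertising compliance review 33 days ago vs limit 30 → not met
2. licensed associate brokers 15 ≥ 9 → met
3. continuing education 177 days ago vs limit 180 → met
4. condition 'holds client earnest money' does not hold → requirement n/a → met
5. fair-housing training 85 days ago vs limit 120 → met
6. broker supervision audit 169 days ago vs limit 180 → met
7. condition 'operates branch offices' holds; errors-and-omissions renewal 396 days ago vs limit 365 → not met
8. trust-account reconciliation 73 days ago vs limit 60 → not met
Not met: 1, 7, 8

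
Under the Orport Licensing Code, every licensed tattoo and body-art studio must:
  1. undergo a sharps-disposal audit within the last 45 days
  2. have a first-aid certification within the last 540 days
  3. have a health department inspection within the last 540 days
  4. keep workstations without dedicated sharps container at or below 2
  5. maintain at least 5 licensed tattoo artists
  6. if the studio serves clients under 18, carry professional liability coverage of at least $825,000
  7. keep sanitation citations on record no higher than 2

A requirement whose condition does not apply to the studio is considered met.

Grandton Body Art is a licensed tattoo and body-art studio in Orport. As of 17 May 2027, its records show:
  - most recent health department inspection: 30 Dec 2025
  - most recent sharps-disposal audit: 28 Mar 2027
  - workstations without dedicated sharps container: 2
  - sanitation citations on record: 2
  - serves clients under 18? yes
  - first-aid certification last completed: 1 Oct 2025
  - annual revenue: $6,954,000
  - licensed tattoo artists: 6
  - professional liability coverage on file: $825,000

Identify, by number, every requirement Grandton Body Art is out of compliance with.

1, 2

1. sharps-disposal audit 50 days ago vs limit 45 → not met
2. first-aid certification 593 days ago vs limit 540 → not met
3. health department inspection 503 days ago vs limit 540 → met
4. workstations without dedicated sharps container 2 ≤ 2 → met
5. licensed tattoo artists 6 ≥ 5 → met
6. condition 'serves clients under 18' holds; professional liability coverage $825,000 ≥ $825,000 → met
7. sanitation citations on record 2 ≤ 2 → met
Not met: 1, 2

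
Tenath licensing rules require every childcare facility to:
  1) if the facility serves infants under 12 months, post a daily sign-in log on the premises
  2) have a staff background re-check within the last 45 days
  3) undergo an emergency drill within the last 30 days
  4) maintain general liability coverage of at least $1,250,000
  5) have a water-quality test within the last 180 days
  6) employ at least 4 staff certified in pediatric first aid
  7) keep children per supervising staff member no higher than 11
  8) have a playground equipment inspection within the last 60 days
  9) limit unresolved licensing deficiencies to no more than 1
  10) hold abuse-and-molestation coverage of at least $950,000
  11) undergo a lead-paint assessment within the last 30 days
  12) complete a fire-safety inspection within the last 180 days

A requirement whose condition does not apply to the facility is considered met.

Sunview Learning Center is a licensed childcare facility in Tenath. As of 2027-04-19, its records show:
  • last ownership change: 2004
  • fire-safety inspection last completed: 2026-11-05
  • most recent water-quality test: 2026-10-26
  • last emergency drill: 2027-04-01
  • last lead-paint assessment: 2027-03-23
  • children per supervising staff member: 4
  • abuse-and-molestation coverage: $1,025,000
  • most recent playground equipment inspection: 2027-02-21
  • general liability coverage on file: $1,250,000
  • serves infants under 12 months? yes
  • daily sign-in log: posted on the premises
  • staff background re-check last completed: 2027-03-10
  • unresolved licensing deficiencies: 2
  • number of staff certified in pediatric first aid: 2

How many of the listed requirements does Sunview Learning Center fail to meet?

2

1. condition 'serves infants under 12 months' holds; daily sign-in log present → met
2. staff background re-check 40 days ago vs limit 45 → met
3. emergency drill 18 days ago vs limit 30 → met
4. general liability coverage $1,250,000 ≥ $1,250,000 → met
5. water-quality test 175 days ago vs limit 180 → met
6. staff certified in pediatric first aid 2 < 4 → not met
7. children per supervising staff member 4 ≤ 11 → met
8. playground equipment inspection 57 days ago vs limit 60 → met
9. unresolved licensing deficiencies 2 > 1 → not met
10. abuse-and-molestation coverage $1,025,000 ≥ $950,000 → met
11. lead-paint assessment 27 days ago vs limit 30 → met
12. fire-safety inspection 165 days ago vs limit 180 → met
Not met: 2 of 12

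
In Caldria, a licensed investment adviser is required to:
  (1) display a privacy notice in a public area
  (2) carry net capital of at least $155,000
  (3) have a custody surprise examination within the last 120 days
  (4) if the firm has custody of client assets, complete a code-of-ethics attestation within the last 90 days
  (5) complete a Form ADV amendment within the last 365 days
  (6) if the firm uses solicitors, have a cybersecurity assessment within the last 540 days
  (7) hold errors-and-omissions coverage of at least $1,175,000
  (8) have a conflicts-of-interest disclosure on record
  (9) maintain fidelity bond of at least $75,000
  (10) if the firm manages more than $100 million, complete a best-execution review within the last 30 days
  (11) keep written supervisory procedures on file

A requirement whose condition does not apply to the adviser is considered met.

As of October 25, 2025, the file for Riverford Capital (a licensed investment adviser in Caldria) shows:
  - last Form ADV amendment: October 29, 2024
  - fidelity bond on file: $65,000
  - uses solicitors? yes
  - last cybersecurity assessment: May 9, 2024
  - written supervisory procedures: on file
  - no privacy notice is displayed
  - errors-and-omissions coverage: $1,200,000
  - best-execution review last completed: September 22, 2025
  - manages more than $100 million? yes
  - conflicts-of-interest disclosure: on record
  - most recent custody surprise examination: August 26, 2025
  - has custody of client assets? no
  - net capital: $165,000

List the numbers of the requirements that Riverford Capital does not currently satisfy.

1, 9, 10

1. privacy notice absent → not met
2. net capital $165,000 ≥ $155,000 → met
3. custody surprise examination 60 days ago vs limit 120 → met
4. condition 'has custody of client assets' does not hold → requirement n/a → met
5. Form ADV amendment 361 days ago vs limit 365 → met
6. condition 'uses solicitors' holds; cybersecurity assessment 534 days ago vs limit 540 → met
7. errors-and-omissions coverage $1,200,000 ≥ $1,175,000 → met
8. conflicts-of-interest disclosure present → met
9. fidelity bond $65,000 < $75,000 → not met
10. condition 'manages more than $100 million' holds; best-execution review 33 days ago vs limit 30 → not met
11. written supervisory procedures present → met
Not met: 1, 9, 10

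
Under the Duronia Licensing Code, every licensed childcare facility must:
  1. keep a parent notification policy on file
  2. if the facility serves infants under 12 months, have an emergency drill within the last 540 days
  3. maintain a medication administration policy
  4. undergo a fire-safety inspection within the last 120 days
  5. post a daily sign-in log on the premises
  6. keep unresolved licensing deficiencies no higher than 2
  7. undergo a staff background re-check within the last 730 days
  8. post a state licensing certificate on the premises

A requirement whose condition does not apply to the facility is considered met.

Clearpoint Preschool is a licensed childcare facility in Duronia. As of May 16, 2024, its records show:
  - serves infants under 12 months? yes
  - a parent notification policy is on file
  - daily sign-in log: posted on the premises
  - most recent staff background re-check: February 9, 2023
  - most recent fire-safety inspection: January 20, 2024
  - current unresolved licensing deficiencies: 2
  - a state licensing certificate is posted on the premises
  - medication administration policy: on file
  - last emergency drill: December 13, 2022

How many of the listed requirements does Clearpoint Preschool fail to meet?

1. parent notification policy present → met
2. condition 'serves infants under 12 months' holds; emergency drill 520 days ago vs limit 540 → met
3. medication administration policy present → met
4. fire-safety inspection 117 days ago vs limit 120 → met
5. daily sign-in log present → met
6. unresolved licensing deficiencies 2 ≤ 2 → met
7. staff background re-check 462 days ago vs limit 730 → met
8. state licensing certificate present → met
Not met: 0 of 8

0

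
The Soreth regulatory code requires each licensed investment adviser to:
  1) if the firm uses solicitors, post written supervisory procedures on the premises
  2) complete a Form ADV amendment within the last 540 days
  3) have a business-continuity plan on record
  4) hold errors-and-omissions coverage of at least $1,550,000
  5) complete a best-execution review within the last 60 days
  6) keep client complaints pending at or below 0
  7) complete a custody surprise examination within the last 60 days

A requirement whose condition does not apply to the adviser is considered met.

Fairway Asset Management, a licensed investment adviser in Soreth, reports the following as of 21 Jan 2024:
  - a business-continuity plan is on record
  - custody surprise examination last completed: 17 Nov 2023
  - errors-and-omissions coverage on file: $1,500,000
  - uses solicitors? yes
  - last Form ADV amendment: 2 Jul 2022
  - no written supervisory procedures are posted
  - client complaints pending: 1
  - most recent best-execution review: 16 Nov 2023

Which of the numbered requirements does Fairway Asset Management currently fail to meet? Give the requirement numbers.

1, 2, 4, 5, 6, 7

1. condition 'uses solicitors' holds; written supervisory procedures absent → not met
2. Form ADV amendment 568 days ago vs limit 540 → not met
3. business-continuity plan present → met
4. errors-and-omissions coverage $1,500,000 < $1,550,000 → not met
5. best-execution review 66 days ago vs limit 60 → not met
6. client complaints pending 1 > 0 → not met
7. custody surprise examination 65 days ago vs limit 60 → not met
Not met: 1, 2, 4, 5, 6, 7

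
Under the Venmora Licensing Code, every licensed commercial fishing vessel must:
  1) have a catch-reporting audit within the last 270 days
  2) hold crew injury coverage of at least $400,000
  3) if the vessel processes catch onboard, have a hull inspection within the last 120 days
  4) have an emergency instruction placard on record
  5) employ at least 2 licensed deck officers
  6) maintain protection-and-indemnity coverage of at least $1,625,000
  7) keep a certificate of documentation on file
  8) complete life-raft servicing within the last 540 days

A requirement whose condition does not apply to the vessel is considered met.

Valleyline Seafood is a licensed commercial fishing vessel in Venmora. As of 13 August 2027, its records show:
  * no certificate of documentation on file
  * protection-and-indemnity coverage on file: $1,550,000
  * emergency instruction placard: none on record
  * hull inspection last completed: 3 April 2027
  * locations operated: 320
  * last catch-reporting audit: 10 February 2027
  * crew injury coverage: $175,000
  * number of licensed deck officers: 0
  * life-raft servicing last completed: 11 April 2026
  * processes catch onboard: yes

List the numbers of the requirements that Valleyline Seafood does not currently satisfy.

2, 3, 4, 5, 6, 7

1. catch-reporting audit 184 days ago vs limit 270 → met
2. crew injury coverage $175,000 < $400,000 → not met
3. condition 'processes catch onboard' holds; hull inspection 132 days ago vs limit 120 → not met
4. emergency instruction placard absent → not met
5. licensed deck officers 0 < 2 → not met
6. protection-and-indemnity coverage $1,550,000 < $1,625,000 → not met
7. certificate of documentation absent → not met
8. life-raft servicing 489 days ago vs limit 540 → met
Not met: 2, 3, 4, 5, 6, 7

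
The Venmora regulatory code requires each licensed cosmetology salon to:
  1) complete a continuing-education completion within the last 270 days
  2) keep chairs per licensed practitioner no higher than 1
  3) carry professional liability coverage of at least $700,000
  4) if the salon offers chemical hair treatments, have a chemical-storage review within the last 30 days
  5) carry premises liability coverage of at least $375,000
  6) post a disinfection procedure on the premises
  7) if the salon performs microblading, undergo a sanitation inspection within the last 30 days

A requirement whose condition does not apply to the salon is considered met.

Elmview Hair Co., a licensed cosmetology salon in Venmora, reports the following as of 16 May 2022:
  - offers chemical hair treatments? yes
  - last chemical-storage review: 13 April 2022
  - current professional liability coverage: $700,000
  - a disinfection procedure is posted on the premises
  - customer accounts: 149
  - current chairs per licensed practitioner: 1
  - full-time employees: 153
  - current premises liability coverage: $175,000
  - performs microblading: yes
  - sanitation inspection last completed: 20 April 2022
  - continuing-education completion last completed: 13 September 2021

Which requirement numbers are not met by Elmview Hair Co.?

4, 5

1. continuing-education completion 245 days ago vs limit 270 → met
2. chairs per licensed practitioner 1 ≤ 1 → met
3. professional liability coverage $700,000 ≥ $700,000 → met
4. condition 'offers chemical hair treatments' holds; chemical-storage review 33 days ago vs limit 30 → not met
5. premises liability coverage $175,000 < $375,000 → not met
6. disinfection procedure present → met
7. condition 'performs microblading' holds; sanitation inspection 26 days ago vs limit 30 → met
Not met: 4, 5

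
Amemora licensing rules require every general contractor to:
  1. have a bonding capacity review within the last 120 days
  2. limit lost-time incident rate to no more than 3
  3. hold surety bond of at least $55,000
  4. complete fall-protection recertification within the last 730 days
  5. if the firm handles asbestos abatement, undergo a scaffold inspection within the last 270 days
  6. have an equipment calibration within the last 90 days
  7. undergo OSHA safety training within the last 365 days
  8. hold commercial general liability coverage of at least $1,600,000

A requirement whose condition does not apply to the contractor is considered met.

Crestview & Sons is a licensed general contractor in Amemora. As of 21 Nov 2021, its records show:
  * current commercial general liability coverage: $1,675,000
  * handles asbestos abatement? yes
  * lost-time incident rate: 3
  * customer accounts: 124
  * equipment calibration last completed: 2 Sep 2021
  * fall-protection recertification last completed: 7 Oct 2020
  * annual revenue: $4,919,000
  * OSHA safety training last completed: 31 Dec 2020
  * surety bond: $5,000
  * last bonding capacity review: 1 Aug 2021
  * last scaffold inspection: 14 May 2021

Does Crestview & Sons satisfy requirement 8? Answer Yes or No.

8. commercial general liability coverage $1,675,000 ≥ $1,600,000 → met

Yes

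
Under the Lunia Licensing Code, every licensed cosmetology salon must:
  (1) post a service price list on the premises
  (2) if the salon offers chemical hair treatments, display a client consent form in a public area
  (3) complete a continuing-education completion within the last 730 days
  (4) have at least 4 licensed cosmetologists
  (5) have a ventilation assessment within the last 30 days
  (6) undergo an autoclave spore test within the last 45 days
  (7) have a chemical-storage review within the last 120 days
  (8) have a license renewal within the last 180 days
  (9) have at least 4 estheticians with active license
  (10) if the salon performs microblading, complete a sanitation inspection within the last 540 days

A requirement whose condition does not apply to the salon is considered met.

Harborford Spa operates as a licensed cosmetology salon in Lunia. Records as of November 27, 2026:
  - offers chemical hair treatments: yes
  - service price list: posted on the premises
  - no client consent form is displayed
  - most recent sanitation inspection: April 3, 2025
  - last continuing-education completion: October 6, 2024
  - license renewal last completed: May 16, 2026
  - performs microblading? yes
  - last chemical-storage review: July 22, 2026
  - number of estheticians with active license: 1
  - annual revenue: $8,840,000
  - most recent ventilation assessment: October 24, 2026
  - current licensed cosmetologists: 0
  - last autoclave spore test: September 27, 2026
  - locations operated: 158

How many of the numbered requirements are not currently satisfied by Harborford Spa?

9

1. service price list present → met
2. condition 'offers chemical hair treatments' holds; client consent form absent → not met
3. continuing-education completion 782 days ago vs limit 730 → not met
4. licensed cosmetologists 0 < 4 → not met
5. ventilation assessment 34 days ago vs limit 30 → not met
6. autoclave spore test 61 days ago vs limit 45 → not met
7. chemical-storage review 128 days ago vs limit 120 → not met
8. license renewal 195 days ago vs limit 180 → not met
9. estheticians with active license 1 < 4 → not met
10. condition 'performs microblading' holds; sanitation inspection 603 days ago vs limit 540 → not met
Not met: 9 of 10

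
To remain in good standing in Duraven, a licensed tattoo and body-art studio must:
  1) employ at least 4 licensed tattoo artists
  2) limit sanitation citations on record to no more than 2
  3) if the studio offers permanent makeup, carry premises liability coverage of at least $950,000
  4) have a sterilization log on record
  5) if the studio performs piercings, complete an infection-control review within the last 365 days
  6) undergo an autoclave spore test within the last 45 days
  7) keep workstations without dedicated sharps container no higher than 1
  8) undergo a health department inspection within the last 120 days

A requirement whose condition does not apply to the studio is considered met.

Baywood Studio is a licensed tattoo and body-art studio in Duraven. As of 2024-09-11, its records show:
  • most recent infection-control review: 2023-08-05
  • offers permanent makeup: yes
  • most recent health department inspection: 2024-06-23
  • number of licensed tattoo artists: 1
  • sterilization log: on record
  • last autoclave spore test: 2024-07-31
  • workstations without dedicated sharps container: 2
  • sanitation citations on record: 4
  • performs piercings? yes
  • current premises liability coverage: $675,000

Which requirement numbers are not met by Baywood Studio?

1. licensed tattoo artists 1 < 4 → not met
2. sanitation citations on record 4 > 2 → not met
3. condition 'offers permanent makeup' holds; premises liability coverage $675,000 < $950,000 → not met
4. sterilization log present → met
5. condition 'performs piercings' holds; infection-control review 403 days ago vs limit 365 → not met
6. autoclave spore test 42 days ago vs limit 45 → met
7. workstations without dedicated sharps container 2 > 1 → not met
8. health department inspection 80 days ago vs limit 120 → met
Not met: 1, 2, 3, 5, 7

1, 2, 3, 5, 7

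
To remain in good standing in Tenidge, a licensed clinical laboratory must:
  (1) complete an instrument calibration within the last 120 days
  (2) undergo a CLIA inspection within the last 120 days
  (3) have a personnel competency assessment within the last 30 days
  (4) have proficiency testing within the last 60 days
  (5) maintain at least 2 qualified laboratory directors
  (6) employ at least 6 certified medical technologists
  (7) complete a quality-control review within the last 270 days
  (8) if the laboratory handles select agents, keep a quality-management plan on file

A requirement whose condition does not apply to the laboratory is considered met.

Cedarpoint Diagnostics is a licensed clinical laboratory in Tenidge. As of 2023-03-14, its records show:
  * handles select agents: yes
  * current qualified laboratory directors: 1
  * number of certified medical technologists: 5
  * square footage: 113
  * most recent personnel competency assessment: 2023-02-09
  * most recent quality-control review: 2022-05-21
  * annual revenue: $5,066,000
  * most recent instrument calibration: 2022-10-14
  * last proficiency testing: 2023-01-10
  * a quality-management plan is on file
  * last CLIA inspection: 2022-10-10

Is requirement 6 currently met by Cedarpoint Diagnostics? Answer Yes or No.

No

6. certified medical technologists 5 < 6 → not met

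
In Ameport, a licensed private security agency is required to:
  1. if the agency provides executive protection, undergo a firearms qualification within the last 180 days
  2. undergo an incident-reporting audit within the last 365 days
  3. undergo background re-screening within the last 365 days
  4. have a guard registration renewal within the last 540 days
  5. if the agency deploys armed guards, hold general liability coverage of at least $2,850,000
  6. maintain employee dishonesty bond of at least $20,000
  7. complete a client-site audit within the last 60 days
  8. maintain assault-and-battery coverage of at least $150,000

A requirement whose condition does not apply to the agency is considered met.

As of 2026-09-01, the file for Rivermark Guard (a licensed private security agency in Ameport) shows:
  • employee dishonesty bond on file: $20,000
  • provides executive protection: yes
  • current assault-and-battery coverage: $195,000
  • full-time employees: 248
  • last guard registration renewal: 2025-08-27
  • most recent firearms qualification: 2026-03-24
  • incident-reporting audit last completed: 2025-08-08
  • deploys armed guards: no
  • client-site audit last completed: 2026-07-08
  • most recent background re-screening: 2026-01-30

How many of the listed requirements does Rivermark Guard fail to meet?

1

1. condition 'provides executive protection' holds; firearms qualification 161 days ago vs limit 180 → met
2. incident-reporting audit 389 days ago vs limit 365 → not met
3. background re-screening 214 days ago vs limit 365 → met
4. guard registration renewal 370 days ago vs limit 540 → met
5. condition 'deploys armed guards' does not hold → requirement n/a → met
6. employee dishonesty bond $20,000 ≥ $20,000 → met
7. client-site audit 55 days ago vs limit 60 → met
8. assault-and-battery coverage $195,000 ≥ $150,000 → met
Not met: 1 of 8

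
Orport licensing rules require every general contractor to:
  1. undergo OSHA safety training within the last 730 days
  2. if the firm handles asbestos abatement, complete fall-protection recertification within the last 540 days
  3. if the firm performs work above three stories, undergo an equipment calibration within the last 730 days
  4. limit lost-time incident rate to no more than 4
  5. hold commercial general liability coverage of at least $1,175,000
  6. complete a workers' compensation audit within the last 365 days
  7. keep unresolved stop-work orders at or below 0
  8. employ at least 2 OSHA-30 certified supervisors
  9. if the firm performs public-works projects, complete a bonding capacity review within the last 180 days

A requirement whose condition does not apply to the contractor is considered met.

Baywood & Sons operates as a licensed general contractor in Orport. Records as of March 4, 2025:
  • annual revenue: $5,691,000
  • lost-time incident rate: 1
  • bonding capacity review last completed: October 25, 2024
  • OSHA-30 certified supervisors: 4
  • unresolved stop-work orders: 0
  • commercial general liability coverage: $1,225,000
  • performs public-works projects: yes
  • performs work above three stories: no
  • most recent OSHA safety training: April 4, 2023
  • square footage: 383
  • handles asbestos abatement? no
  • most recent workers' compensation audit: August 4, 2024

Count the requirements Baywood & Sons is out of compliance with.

1. OSHA safety training 700 days ago vs limit 730 → met
2. condition 'handles asbestos abatement' does not hold → requirement n/a → met
3. condition 'performs work above three stories' does not hold → requirement n/a → met
4. lost-time incident rate 1 ≤ 4 → met
5. commercial general liability coverage $1,225,000 ≥ $1,175,000 → met
6. workers' compensation audit 212 days ago vs limit 365 → met
7. unresolved stop-work orders 0 ≤ 0 → met
8. OSHA-30 certified supervisors 4 ≥ 2 → met
9. condition 'performs public-works projects' holds; bonding capacity review 130 days ago vs limit 180 → met
Not met: 0 of 9

0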